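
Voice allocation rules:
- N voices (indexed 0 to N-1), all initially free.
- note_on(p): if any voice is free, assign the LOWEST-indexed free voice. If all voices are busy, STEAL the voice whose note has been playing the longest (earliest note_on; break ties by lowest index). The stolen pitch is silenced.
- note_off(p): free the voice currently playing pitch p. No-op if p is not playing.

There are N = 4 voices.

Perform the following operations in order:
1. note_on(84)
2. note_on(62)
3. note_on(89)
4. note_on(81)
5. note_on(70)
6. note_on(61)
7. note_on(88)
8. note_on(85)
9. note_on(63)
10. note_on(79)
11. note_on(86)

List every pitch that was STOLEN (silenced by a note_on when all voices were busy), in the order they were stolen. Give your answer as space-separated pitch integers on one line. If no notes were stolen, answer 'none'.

Answer: 84 62 89 81 70 61 88

Derivation:
Op 1: note_on(84): voice 0 is free -> assigned | voices=[84 - - -]
Op 2: note_on(62): voice 1 is free -> assigned | voices=[84 62 - -]
Op 3: note_on(89): voice 2 is free -> assigned | voices=[84 62 89 -]
Op 4: note_on(81): voice 3 is free -> assigned | voices=[84 62 89 81]
Op 5: note_on(70): all voices busy, STEAL voice 0 (pitch 84, oldest) -> assign | voices=[70 62 89 81]
Op 6: note_on(61): all voices busy, STEAL voice 1 (pitch 62, oldest) -> assign | voices=[70 61 89 81]
Op 7: note_on(88): all voices busy, STEAL voice 2 (pitch 89, oldest) -> assign | voices=[70 61 88 81]
Op 8: note_on(85): all voices busy, STEAL voice 3 (pitch 81, oldest) -> assign | voices=[70 61 88 85]
Op 9: note_on(63): all voices busy, STEAL voice 0 (pitch 70, oldest) -> assign | voices=[63 61 88 85]
Op 10: note_on(79): all voices busy, STEAL voice 1 (pitch 61, oldest) -> assign | voices=[63 79 88 85]
Op 11: note_on(86): all voices busy, STEAL voice 2 (pitch 88, oldest) -> assign | voices=[63 79 86 85]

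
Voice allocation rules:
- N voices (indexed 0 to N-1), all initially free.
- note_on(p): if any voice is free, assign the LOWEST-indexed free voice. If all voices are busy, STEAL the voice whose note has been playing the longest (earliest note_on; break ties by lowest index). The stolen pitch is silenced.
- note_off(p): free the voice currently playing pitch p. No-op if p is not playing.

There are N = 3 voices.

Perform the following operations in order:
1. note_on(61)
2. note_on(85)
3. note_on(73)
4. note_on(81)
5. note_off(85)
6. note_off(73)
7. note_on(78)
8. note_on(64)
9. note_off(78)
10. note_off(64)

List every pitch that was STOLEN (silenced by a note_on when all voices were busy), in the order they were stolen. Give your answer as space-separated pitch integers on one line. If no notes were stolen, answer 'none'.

Answer: 61

Derivation:
Op 1: note_on(61): voice 0 is free -> assigned | voices=[61 - -]
Op 2: note_on(85): voice 1 is free -> assigned | voices=[61 85 -]
Op 3: note_on(73): voice 2 is free -> assigned | voices=[61 85 73]
Op 4: note_on(81): all voices busy, STEAL voice 0 (pitch 61, oldest) -> assign | voices=[81 85 73]
Op 5: note_off(85): free voice 1 | voices=[81 - 73]
Op 6: note_off(73): free voice 2 | voices=[81 - -]
Op 7: note_on(78): voice 1 is free -> assigned | voices=[81 78 -]
Op 8: note_on(64): voice 2 is free -> assigned | voices=[81 78 64]
Op 9: note_off(78): free voice 1 | voices=[81 - 64]
Op 10: note_off(64): free voice 2 | voices=[81 - -]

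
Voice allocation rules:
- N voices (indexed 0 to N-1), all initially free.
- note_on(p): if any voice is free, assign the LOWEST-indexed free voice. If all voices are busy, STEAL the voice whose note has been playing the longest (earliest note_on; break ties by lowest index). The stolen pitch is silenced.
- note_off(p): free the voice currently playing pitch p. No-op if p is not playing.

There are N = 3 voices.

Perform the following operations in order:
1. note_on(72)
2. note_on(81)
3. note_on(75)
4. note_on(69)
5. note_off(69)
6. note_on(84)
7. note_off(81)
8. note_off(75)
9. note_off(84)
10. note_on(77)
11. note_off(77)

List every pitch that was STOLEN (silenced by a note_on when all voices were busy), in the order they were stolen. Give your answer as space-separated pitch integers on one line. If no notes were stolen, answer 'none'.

Answer: 72

Derivation:
Op 1: note_on(72): voice 0 is free -> assigned | voices=[72 - -]
Op 2: note_on(81): voice 1 is free -> assigned | voices=[72 81 -]
Op 3: note_on(75): voice 2 is free -> assigned | voices=[72 81 75]
Op 4: note_on(69): all voices busy, STEAL voice 0 (pitch 72, oldest) -> assign | voices=[69 81 75]
Op 5: note_off(69): free voice 0 | voices=[- 81 75]
Op 6: note_on(84): voice 0 is free -> assigned | voices=[84 81 75]
Op 7: note_off(81): free voice 1 | voices=[84 - 75]
Op 8: note_off(75): free voice 2 | voices=[84 - -]
Op 9: note_off(84): free voice 0 | voices=[- - -]
Op 10: note_on(77): voice 0 is free -> assigned | voices=[77 - -]
Op 11: note_off(77): free voice 0 | voices=[- - -]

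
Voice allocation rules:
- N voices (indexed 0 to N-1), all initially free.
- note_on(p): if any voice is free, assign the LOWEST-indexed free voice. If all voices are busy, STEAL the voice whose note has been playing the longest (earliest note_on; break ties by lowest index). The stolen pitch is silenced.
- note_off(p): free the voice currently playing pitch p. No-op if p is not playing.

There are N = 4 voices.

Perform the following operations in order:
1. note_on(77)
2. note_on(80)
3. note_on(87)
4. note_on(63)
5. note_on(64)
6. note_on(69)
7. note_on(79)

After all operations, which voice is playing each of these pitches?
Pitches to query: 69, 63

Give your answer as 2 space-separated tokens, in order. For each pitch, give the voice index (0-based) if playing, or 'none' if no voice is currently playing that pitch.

Answer: 1 3

Derivation:
Op 1: note_on(77): voice 0 is free -> assigned | voices=[77 - - -]
Op 2: note_on(80): voice 1 is free -> assigned | voices=[77 80 - -]
Op 3: note_on(87): voice 2 is free -> assigned | voices=[77 80 87 -]
Op 4: note_on(63): voice 3 is free -> assigned | voices=[77 80 87 63]
Op 5: note_on(64): all voices busy, STEAL voice 0 (pitch 77, oldest) -> assign | voices=[64 80 87 63]
Op 6: note_on(69): all voices busy, STEAL voice 1 (pitch 80, oldest) -> assign | voices=[64 69 87 63]
Op 7: note_on(79): all voices busy, STEAL voice 2 (pitch 87, oldest) -> assign | voices=[64 69 79 63]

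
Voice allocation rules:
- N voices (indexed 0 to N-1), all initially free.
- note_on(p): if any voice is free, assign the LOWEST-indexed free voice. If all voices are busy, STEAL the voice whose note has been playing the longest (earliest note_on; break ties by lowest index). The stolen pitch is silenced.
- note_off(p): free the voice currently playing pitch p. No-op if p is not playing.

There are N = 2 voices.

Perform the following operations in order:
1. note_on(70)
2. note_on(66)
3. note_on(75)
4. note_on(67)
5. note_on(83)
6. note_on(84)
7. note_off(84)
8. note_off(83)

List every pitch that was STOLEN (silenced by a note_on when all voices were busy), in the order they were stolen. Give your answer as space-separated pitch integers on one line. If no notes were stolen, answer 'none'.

Answer: 70 66 75 67

Derivation:
Op 1: note_on(70): voice 0 is free -> assigned | voices=[70 -]
Op 2: note_on(66): voice 1 is free -> assigned | voices=[70 66]
Op 3: note_on(75): all voices busy, STEAL voice 0 (pitch 70, oldest) -> assign | voices=[75 66]
Op 4: note_on(67): all voices busy, STEAL voice 1 (pitch 66, oldest) -> assign | voices=[75 67]
Op 5: note_on(83): all voices busy, STEAL voice 0 (pitch 75, oldest) -> assign | voices=[83 67]
Op 6: note_on(84): all voices busy, STEAL voice 1 (pitch 67, oldest) -> assign | voices=[83 84]
Op 7: note_off(84): free voice 1 | voices=[83 -]
Op 8: note_off(83): free voice 0 | voices=[- -]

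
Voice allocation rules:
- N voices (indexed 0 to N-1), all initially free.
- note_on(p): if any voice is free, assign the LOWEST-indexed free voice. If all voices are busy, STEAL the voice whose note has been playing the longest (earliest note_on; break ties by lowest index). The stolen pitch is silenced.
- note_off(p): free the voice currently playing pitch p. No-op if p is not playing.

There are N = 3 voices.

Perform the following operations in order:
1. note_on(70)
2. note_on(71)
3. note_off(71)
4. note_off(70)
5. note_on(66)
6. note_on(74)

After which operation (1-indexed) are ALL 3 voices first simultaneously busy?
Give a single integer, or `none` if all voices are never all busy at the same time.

Answer: none

Derivation:
Op 1: note_on(70): voice 0 is free -> assigned | voices=[70 - -]
Op 2: note_on(71): voice 1 is free -> assigned | voices=[70 71 -]
Op 3: note_off(71): free voice 1 | voices=[70 - -]
Op 4: note_off(70): free voice 0 | voices=[- - -]
Op 5: note_on(66): voice 0 is free -> assigned | voices=[66 - -]
Op 6: note_on(74): voice 1 is free -> assigned | voices=[66 74 -]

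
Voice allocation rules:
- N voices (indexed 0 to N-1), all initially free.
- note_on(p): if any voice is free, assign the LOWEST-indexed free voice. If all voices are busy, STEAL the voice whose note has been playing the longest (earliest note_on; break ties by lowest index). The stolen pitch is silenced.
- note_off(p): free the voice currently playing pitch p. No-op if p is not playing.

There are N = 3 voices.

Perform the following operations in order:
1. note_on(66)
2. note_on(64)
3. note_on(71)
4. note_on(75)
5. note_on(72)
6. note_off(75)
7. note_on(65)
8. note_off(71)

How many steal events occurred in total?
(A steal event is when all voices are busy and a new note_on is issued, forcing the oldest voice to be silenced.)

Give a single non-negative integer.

Op 1: note_on(66): voice 0 is free -> assigned | voices=[66 - -]
Op 2: note_on(64): voice 1 is free -> assigned | voices=[66 64 -]
Op 3: note_on(71): voice 2 is free -> assigned | voices=[66 64 71]
Op 4: note_on(75): all voices busy, STEAL voice 0 (pitch 66, oldest) -> assign | voices=[75 64 71]
Op 5: note_on(72): all voices busy, STEAL voice 1 (pitch 64, oldest) -> assign | voices=[75 72 71]
Op 6: note_off(75): free voice 0 | voices=[- 72 71]
Op 7: note_on(65): voice 0 is free -> assigned | voices=[65 72 71]
Op 8: note_off(71): free voice 2 | voices=[65 72 -]

Answer: 2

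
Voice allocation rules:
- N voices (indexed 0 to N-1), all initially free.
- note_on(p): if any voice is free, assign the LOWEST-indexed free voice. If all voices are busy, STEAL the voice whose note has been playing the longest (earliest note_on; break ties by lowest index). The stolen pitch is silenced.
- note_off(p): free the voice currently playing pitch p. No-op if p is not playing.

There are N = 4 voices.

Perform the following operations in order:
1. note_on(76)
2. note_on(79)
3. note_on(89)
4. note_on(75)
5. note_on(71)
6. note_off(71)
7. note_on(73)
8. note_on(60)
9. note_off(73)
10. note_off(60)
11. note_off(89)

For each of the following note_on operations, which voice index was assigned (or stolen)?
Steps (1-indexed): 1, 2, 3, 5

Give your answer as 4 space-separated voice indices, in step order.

Op 1: note_on(76): voice 0 is free -> assigned | voices=[76 - - -]
Op 2: note_on(79): voice 1 is free -> assigned | voices=[76 79 - -]
Op 3: note_on(89): voice 2 is free -> assigned | voices=[76 79 89 -]
Op 4: note_on(75): voice 3 is free -> assigned | voices=[76 79 89 75]
Op 5: note_on(71): all voices busy, STEAL voice 0 (pitch 76, oldest) -> assign | voices=[71 79 89 75]
Op 6: note_off(71): free voice 0 | voices=[- 79 89 75]
Op 7: note_on(73): voice 0 is free -> assigned | voices=[73 79 89 75]
Op 8: note_on(60): all voices busy, STEAL voice 1 (pitch 79, oldest) -> assign | voices=[73 60 89 75]
Op 9: note_off(73): free voice 0 | voices=[- 60 89 75]
Op 10: note_off(60): free voice 1 | voices=[- - 89 75]
Op 11: note_off(89): free voice 2 | voices=[- - - 75]

Answer: 0 1 2 0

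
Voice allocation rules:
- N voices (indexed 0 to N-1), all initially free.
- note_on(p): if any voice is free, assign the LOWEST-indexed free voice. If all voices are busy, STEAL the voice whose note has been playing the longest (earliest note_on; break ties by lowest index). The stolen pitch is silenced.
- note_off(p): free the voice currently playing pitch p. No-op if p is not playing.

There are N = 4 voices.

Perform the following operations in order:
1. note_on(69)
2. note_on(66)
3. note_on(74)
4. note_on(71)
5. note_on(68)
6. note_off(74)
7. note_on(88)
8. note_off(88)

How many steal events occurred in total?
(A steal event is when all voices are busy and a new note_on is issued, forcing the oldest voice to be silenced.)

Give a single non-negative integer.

Answer: 1

Derivation:
Op 1: note_on(69): voice 0 is free -> assigned | voices=[69 - - -]
Op 2: note_on(66): voice 1 is free -> assigned | voices=[69 66 - -]
Op 3: note_on(74): voice 2 is free -> assigned | voices=[69 66 74 -]
Op 4: note_on(71): voice 3 is free -> assigned | voices=[69 66 74 71]
Op 5: note_on(68): all voices busy, STEAL voice 0 (pitch 69, oldest) -> assign | voices=[68 66 74 71]
Op 6: note_off(74): free voice 2 | voices=[68 66 - 71]
Op 7: note_on(88): voice 2 is free -> assigned | voices=[68 66 88 71]
Op 8: note_off(88): free voice 2 | voices=[68 66 - 71]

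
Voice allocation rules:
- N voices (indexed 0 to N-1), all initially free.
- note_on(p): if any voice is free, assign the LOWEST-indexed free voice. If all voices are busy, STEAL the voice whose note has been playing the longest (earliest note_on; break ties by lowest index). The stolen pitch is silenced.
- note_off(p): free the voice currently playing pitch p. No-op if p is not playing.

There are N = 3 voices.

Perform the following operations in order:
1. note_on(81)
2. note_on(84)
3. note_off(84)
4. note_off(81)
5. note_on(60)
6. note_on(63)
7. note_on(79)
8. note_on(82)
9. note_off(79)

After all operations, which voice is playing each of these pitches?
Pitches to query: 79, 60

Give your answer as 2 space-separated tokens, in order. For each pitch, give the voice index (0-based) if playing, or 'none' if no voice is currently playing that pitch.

Op 1: note_on(81): voice 0 is free -> assigned | voices=[81 - -]
Op 2: note_on(84): voice 1 is free -> assigned | voices=[81 84 -]
Op 3: note_off(84): free voice 1 | voices=[81 - -]
Op 4: note_off(81): free voice 0 | voices=[- - -]
Op 5: note_on(60): voice 0 is free -> assigned | voices=[60 - -]
Op 6: note_on(63): voice 1 is free -> assigned | voices=[60 63 -]
Op 7: note_on(79): voice 2 is free -> assigned | voices=[60 63 79]
Op 8: note_on(82): all voices busy, STEAL voice 0 (pitch 60, oldest) -> assign | voices=[82 63 79]
Op 9: note_off(79): free voice 2 | voices=[82 63 -]

Answer: none none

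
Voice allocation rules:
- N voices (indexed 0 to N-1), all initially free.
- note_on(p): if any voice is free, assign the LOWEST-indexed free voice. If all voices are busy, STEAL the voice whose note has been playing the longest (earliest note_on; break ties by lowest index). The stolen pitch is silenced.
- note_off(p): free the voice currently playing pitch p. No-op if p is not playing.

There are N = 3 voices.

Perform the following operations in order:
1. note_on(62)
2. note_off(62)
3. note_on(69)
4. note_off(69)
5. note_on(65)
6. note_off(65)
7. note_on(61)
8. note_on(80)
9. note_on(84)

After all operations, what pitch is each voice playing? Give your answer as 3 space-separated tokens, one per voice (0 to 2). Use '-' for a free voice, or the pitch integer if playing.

Op 1: note_on(62): voice 0 is free -> assigned | voices=[62 - -]
Op 2: note_off(62): free voice 0 | voices=[- - -]
Op 3: note_on(69): voice 0 is free -> assigned | voices=[69 - -]
Op 4: note_off(69): free voice 0 | voices=[- - -]
Op 5: note_on(65): voice 0 is free -> assigned | voices=[65 - -]
Op 6: note_off(65): free voice 0 | voices=[- - -]
Op 7: note_on(61): voice 0 is free -> assigned | voices=[61 - -]
Op 8: note_on(80): voice 1 is free -> assigned | voices=[61 80 -]
Op 9: note_on(84): voice 2 is free -> assigned | voices=[61 80 84]

Answer: 61 80 84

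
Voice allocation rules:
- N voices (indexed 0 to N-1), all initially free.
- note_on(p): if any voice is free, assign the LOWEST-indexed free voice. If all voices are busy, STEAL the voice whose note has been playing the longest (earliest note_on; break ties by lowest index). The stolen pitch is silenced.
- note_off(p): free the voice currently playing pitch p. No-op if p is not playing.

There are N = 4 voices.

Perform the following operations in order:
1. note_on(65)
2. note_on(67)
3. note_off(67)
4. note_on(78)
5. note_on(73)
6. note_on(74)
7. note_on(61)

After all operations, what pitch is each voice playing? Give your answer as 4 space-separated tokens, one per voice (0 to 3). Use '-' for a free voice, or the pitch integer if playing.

Answer: 61 78 73 74

Derivation:
Op 1: note_on(65): voice 0 is free -> assigned | voices=[65 - - -]
Op 2: note_on(67): voice 1 is free -> assigned | voices=[65 67 - -]
Op 3: note_off(67): free voice 1 | voices=[65 - - -]
Op 4: note_on(78): voice 1 is free -> assigned | voices=[65 78 - -]
Op 5: note_on(73): voice 2 is free -> assigned | voices=[65 78 73 -]
Op 6: note_on(74): voice 3 is free -> assigned | voices=[65 78 73 74]
Op 7: note_on(61): all voices busy, STEAL voice 0 (pitch 65, oldest) -> assign | voices=[61 78 73 74]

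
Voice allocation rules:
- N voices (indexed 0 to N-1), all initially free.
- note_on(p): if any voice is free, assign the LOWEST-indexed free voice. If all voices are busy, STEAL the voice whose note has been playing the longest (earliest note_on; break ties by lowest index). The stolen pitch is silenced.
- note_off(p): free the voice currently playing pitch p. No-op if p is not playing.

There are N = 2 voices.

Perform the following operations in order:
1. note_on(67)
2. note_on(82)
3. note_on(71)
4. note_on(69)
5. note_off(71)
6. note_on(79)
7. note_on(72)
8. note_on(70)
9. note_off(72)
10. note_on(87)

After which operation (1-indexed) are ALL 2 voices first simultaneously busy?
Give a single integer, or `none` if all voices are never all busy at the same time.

Op 1: note_on(67): voice 0 is free -> assigned | voices=[67 -]
Op 2: note_on(82): voice 1 is free -> assigned | voices=[67 82]
Op 3: note_on(71): all voices busy, STEAL voice 0 (pitch 67, oldest) -> assign | voices=[71 82]
Op 4: note_on(69): all voices busy, STEAL voice 1 (pitch 82, oldest) -> assign | voices=[71 69]
Op 5: note_off(71): free voice 0 | voices=[- 69]
Op 6: note_on(79): voice 0 is free -> assigned | voices=[79 69]
Op 7: note_on(72): all voices busy, STEAL voice 1 (pitch 69, oldest) -> assign | voices=[79 72]
Op 8: note_on(70): all voices busy, STEAL voice 0 (pitch 79, oldest) -> assign | voices=[70 72]
Op 9: note_off(72): free voice 1 | voices=[70 -]
Op 10: note_on(87): voice 1 is free -> assigned | voices=[70 87]

Answer: 2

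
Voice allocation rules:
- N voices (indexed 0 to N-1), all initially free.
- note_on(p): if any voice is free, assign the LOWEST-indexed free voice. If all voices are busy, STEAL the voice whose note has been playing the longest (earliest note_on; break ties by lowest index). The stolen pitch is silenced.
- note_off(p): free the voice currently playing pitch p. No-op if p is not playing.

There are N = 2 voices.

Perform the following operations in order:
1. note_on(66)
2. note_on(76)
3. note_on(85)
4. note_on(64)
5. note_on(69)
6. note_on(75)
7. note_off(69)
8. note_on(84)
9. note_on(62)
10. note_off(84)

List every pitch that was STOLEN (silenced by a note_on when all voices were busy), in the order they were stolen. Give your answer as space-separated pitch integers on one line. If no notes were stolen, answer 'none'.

Op 1: note_on(66): voice 0 is free -> assigned | voices=[66 -]
Op 2: note_on(76): voice 1 is free -> assigned | voices=[66 76]
Op 3: note_on(85): all voices busy, STEAL voice 0 (pitch 66, oldest) -> assign | voices=[85 76]
Op 4: note_on(64): all voices busy, STEAL voice 1 (pitch 76, oldest) -> assign | voices=[85 64]
Op 5: note_on(69): all voices busy, STEAL voice 0 (pitch 85, oldest) -> assign | voices=[69 64]
Op 6: note_on(75): all voices busy, STEAL voice 1 (pitch 64, oldest) -> assign | voices=[69 75]
Op 7: note_off(69): free voice 0 | voices=[- 75]
Op 8: note_on(84): voice 0 is free -> assigned | voices=[84 75]
Op 9: note_on(62): all voices busy, STEAL voice 1 (pitch 75, oldest) -> assign | voices=[84 62]
Op 10: note_off(84): free voice 0 | voices=[- 62]

Answer: 66 76 85 64 75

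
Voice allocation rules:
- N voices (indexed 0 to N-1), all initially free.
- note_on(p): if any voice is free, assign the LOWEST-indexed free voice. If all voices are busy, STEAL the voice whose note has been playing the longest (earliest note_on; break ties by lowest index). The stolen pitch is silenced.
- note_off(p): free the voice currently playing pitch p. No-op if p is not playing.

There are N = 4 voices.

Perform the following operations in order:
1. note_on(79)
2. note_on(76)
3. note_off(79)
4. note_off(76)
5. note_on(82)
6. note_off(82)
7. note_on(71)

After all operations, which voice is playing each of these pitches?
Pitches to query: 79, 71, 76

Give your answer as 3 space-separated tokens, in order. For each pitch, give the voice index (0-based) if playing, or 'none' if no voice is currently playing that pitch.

Op 1: note_on(79): voice 0 is free -> assigned | voices=[79 - - -]
Op 2: note_on(76): voice 1 is free -> assigned | voices=[79 76 - -]
Op 3: note_off(79): free voice 0 | voices=[- 76 - -]
Op 4: note_off(76): free voice 1 | voices=[- - - -]
Op 5: note_on(82): voice 0 is free -> assigned | voices=[82 - - -]
Op 6: note_off(82): free voice 0 | voices=[- - - -]
Op 7: note_on(71): voice 0 is free -> assigned | voices=[71 - - -]

Answer: none 0 none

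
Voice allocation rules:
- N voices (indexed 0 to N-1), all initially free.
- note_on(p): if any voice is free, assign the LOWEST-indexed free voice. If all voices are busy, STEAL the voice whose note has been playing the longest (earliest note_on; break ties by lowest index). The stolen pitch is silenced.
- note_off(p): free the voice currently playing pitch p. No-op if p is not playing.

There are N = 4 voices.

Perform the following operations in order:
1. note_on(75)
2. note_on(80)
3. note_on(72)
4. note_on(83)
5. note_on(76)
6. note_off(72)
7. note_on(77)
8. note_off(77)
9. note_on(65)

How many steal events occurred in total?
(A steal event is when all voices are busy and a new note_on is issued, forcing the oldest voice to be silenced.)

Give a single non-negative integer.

Op 1: note_on(75): voice 0 is free -> assigned | voices=[75 - - -]
Op 2: note_on(80): voice 1 is free -> assigned | voices=[75 80 - -]
Op 3: note_on(72): voice 2 is free -> assigned | voices=[75 80 72 -]
Op 4: note_on(83): voice 3 is free -> assigned | voices=[75 80 72 83]
Op 5: note_on(76): all voices busy, STEAL voice 0 (pitch 75, oldest) -> assign | voices=[76 80 72 83]
Op 6: note_off(72): free voice 2 | voices=[76 80 - 83]
Op 7: note_on(77): voice 2 is free -> assigned | voices=[76 80 77 83]
Op 8: note_off(77): free voice 2 | voices=[76 80 - 83]
Op 9: note_on(65): voice 2 is free -> assigned | voices=[76 80 65 83]

Answer: 1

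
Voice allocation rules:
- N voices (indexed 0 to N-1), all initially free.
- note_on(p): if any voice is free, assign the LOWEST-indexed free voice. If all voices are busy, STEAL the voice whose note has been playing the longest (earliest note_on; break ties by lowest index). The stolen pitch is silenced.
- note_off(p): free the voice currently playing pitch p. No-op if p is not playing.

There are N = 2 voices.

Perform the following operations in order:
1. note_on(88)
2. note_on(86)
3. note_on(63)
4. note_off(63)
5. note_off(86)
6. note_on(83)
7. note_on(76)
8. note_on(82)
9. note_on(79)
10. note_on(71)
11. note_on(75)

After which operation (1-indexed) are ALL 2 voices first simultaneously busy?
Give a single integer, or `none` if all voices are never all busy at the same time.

Answer: 2

Derivation:
Op 1: note_on(88): voice 0 is free -> assigned | voices=[88 -]
Op 2: note_on(86): voice 1 is free -> assigned | voices=[88 86]
Op 3: note_on(63): all voices busy, STEAL voice 0 (pitch 88, oldest) -> assign | voices=[63 86]
Op 4: note_off(63): free voice 0 | voices=[- 86]
Op 5: note_off(86): free voice 1 | voices=[- -]
Op 6: note_on(83): voice 0 is free -> assigned | voices=[83 -]
Op 7: note_on(76): voice 1 is free -> assigned | voices=[83 76]
Op 8: note_on(82): all voices busy, STEAL voice 0 (pitch 83, oldest) -> assign | voices=[82 76]
Op 9: note_on(79): all voices busy, STEAL voice 1 (pitch 76, oldest) -> assign | voices=[82 79]
Op 10: note_on(71): all voices busy, STEAL voice 0 (pitch 82, oldest) -> assign | voices=[71 79]
Op 11: note_on(75): all voices busy, STEAL voice 1 (pitch 79, oldest) -> assign | voices=[71 75]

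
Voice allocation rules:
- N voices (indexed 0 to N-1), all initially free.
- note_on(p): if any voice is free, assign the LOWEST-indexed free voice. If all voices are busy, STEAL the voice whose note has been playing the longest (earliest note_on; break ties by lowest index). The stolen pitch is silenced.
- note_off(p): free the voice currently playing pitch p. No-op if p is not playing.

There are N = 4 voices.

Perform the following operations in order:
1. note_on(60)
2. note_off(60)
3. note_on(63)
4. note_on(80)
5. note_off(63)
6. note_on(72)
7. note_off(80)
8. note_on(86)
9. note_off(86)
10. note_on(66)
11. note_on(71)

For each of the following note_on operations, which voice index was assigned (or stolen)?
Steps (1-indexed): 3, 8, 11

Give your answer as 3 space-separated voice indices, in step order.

Answer: 0 1 2

Derivation:
Op 1: note_on(60): voice 0 is free -> assigned | voices=[60 - - -]
Op 2: note_off(60): free voice 0 | voices=[- - - -]
Op 3: note_on(63): voice 0 is free -> assigned | voices=[63 - - -]
Op 4: note_on(80): voice 1 is free -> assigned | voices=[63 80 - -]
Op 5: note_off(63): free voice 0 | voices=[- 80 - -]
Op 6: note_on(72): voice 0 is free -> assigned | voices=[72 80 - -]
Op 7: note_off(80): free voice 1 | voices=[72 - - -]
Op 8: note_on(86): voice 1 is free -> assigned | voices=[72 86 - -]
Op 9: note_off(86): free voice 1 | voices=[72 - - -]
Op 10: note_on(66): voice 1 is free -> assigned | voices=[72 66 - -]
Op 11: note_on(71): voice 2 is free -> assigned | voices=[72 66 71 -]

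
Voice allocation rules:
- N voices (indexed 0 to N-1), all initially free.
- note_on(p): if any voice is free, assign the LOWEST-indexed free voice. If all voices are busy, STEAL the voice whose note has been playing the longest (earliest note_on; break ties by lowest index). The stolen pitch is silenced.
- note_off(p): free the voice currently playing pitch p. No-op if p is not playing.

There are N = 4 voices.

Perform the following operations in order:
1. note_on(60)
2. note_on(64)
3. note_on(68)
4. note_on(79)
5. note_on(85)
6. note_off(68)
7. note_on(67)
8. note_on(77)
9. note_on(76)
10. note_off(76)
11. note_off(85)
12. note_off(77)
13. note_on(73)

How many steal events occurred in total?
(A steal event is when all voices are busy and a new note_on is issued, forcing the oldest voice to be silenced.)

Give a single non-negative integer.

Answer: 3

Derivation:
Op 1: note_on(60): voice 0 is free -> assigned | voices=[60 - - -]
Op 2: note_on(64): voice 1 is free -> assigned | voices=[60 64 - -]
Op 3: note_on(68): voice 2 is free -> assigned | voices=[60 64 68 -]
Op 4: note_on(79): voice 3 is free -> assigned | voices=[60 64 68 79]
Op 5: note_on(85): all voices busy, STEAL voice 0 (pitch 60, oldest) -> assign | voices=[85 64 68 79]
Op 6: note_off(68): free voice 2 | voices=[85 64 - 79]
Op 7: note_on(67): voice 2 is free -> assigned | voices=[85 64 67 79]
Op 8: note_on(77): all voices busy, STEAL voice 1 (pitch 64, oldest) -> assign | voices=[85 77 67 79]
Op 9: note_on(76): all voices busy, STEAL voice 3 (pitch 79, oldest) -> assign | voices=[85 77 67 76]
Op 10: note_off(76): free voice 3 | voices=[85 77 67 -]
Op 11: note_off(85): free voice 0 | voices=[- 77 67 -]
Op 12: note_off(77): free voice 1 | voices=[- - 67 -]
Op 13: note_on(73): voice 0 is free -> assigned | voices=[73 - 67 -]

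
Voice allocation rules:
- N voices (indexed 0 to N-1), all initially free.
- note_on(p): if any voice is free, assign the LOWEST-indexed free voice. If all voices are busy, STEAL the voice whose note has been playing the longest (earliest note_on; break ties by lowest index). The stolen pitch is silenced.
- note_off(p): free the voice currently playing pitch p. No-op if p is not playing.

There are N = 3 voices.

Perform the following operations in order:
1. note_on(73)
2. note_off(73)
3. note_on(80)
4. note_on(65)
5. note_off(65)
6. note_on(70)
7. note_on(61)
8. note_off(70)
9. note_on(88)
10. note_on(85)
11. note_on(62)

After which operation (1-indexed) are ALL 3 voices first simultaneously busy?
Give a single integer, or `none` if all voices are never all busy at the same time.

Op 1: note_on(73): voice 0 is free -> assigned | voices=[73 - -]
Op 2: note_off(73): free voice 0 | voices=[- - -]
Op 3: note_on(80): voice 0 is free -> assigned | voices=[80 - -]
Op 4: note_on(65): voice 1 is free -> assigned | voices=[80 65 -]
Op 5: note_off(65): free voice 1 | voices=[80 - -]
Op 6: note_on(70): voice 1 is free -> assigned | voices=[80 70 -]
Op 7: note_on(61): voice 2 is free -> assigned | voices=[80 70 61]
Op 8: note_off(70): free voice 1 | voices=[80 - 61]
Op 9: note_on(88): voice 1 is free -> assigned | voices=[80 88 61]
Op 10: note_on(85): all voices busy, STEAL voice 0 (pitch 80, oldest) -> assign | voices=[85 88 61]
Op 11: note_on(62): all voices busy, STEAL voice 2 (pitch 61, oldest) -> assign | voices=[85 88 62]

Answer: 7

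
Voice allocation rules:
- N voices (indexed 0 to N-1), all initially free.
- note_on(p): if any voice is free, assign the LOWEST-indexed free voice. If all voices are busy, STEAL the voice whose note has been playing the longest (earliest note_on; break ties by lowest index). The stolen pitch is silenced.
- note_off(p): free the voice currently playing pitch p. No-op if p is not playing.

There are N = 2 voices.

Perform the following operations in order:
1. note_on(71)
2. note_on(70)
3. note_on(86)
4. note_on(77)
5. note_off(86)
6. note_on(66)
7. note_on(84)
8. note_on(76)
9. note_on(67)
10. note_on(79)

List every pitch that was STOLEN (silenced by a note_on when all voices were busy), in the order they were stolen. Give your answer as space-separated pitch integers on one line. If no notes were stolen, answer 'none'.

Answer: 71 70 77 66 84 76

Derivation:
Op 1: note_on(71): voice 0 is free -> assigned | voices=[71 -]
Op 2: note_on(70): voice 1 is free -> assigned | voices=[71 70]
Op 3: note_on(86): all voices busy, STEAL voice 0 (pitch 71, oldest) -> assign | voices=[86 70]
Op 4: note_on(77): all voices busy, STEAL voice 1 (pitch 70, oldest) -> assign | voices=[86 77]
Op 5: note_off(86): free voice 0 | voices=[- 77]
Op 6: note_on(66): voice 0 is free -> assigned | voices=[66 77]
Op 7: note_on(84): all voices busy, STEAL voice 1 (pitch 77, oldest) -> assign | voices=[66 84]
Op 8: note_on(76): all voices busy, STEAL voice 0 (pitch 66, oldest) -> assign | voices=[76 84]
Op 9: note_on(67): all voices busy, STEAL voice 1 (pitch 84, oldest) -> assign | voices=[76 67]
Op 10: note_on(79): all voices busy, STEAL voice 0 (pitch 76, oldest) -> assign | voices=[79 67]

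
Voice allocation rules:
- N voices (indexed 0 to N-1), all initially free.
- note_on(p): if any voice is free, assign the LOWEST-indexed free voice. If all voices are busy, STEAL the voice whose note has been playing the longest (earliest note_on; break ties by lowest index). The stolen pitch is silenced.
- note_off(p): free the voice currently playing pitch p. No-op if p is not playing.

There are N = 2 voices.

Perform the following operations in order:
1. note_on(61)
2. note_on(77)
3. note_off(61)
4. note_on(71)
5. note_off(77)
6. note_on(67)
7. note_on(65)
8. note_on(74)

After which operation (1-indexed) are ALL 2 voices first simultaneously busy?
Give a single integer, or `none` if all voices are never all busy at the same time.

Answer: 2

Derivation:
Op 1: note_on(61): voice 0 is free -> assigned | voices=[61 -]
Op 2: note_on(77): voice 1 is free -> assigned | voices=[61 77]
Op 3: note_off(61): free voice 0 | voices=[- 77]
Op 4: note_on(71): voice 0 is free -> assigned | voices=[71 77]
Op 5: note_off(77): free voice 1 | voices=[71 -]
Op 6: note_on(67): voice 1 is free -> assigned | voices=[71 67]
Op 7: note_on(65): all voices busy, STEAL voice 0 (pitch 71, oldest) -> assign | voices=[65 67]
Op 8: note_on(74): all voices busy, STEAL voice 1 (pitch 67, oldest) -> assign | voices=[65 74]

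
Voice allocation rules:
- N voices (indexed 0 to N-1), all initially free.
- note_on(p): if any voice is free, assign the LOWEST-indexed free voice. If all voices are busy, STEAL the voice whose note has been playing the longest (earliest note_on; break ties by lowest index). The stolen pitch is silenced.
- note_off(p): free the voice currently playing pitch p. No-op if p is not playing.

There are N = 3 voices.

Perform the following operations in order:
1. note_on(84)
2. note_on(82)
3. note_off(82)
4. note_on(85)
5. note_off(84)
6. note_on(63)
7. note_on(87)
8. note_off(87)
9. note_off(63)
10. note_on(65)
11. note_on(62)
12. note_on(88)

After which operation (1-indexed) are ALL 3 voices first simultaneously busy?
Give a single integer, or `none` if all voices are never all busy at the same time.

Answer: 7

Derivation:
Op 1: note_on(84): voice 0 is free -> assigned | voices=[84 - -]
Op 2: note_on(82): voice 1 is free -> assigned | voices=[84 82 -]
Op 3: note_off(82): free voice 1 | voices=[84 - -]
Op 4: note_on(85): voice 1 is free -> assigned | voices=[84 85 -]
Op 5: note_off(84): free voice 0 | voices=[- 85 -]
Op 6: note_on(63): voice 0 is free -> assigned | voices=[63 85 -]
Op 7: note_on(87): voice 2 is free -> assigned | voices=[63 85 87]
Op 8: note_off(87): free voice 2 | voices=[63 85 -]
Op 9: note_off(63): free voice 0 | voices=[- 85 -]
Op 10: note_on(65): voice 0 is free -> assigned | voices=[65 85 -]
Op 11: note_on(62): voice 2 is free -> assigned | voices=[65 85 62]
Op 12: note_on(88): all voices busy, STEAL voice 1 (pitch 85, oldest) -> assign | voices=[65 88 62]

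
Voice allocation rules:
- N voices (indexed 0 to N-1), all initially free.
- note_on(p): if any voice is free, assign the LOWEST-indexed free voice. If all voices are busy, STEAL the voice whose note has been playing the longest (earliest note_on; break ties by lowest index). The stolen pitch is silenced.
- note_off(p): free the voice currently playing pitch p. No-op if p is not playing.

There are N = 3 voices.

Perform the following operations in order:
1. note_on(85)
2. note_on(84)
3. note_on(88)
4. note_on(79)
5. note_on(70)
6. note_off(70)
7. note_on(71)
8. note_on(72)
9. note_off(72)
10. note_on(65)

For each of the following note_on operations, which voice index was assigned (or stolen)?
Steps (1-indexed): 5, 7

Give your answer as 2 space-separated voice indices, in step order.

Op 1: note_on(85): voice 0 is free -> assigned | voices=[85 - -]
Op 2: note_on(84): voice 1 is free -> assigned | voices=[85 84 -]
Op 3: note_on(88): voice 2 is free -> assigned | voices=[85 84 88]
Op 4: note_on(79): all voices busy, STEAL voice 0 (pitch 85, oldest) -> assign | voices=[79 84 88]
Op 5: note_on(70): all voices busy, STEAL voice 1 (pitch 84, oldest) -> assign | voices=[79 70 88]
Op 6: note_off(70): free voice 1 | voices=[79 - 88]
Op 7: note_on(71): voice 1 is free -> assigned | voices=[79 71 88]
Op 8: note_on(72): all voices busy, STEAL voice 2 (pitch 88, oldest) -> assign | voices=[79 71 72]
Op 9: note_off(72): free voice 2 | voices=[79 71 -]
Op 10: note_on(65): voice 2 is free -> assigned | voices=[79 71 65]

Answer: 1 1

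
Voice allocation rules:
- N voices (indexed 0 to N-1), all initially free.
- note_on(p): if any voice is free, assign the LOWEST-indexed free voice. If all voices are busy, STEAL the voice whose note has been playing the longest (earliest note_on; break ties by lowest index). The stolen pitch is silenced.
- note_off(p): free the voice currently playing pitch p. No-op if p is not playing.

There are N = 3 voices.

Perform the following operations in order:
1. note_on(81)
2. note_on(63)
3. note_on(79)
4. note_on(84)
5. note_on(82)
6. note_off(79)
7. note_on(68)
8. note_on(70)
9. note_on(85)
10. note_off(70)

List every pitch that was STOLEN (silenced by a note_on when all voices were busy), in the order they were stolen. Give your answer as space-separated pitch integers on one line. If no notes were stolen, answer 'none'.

Op 1: note_on(81): voice 0 is free -> assigned | voices=[81 - -]
Op 2: note_on(63): voice 1 is free -> assigned | voices=[81 63 -]
Op 3: note_on(79): voice 2 is free -> assigned | voices=[81 63 79]
Op 4: note_on(84): all voices busy, STEAL voice 0 (pitch 81, oldest) -> assign | voices=[84 63 79]
Op 5: note_on(82): all voices busy, STEAL voice 1 (pitch 63, oldest) -> assign | voices=[84 82 79]
Op 6: note_off(79): free voice 2 | voices=[84 82 -]
Op 7: note_on(68): voice 2 is free -> assigned | voices=[84 82 68]
Op 8: note_on(70): all voices busy, STEAL voice 0 (pitch 84, oldest) -> assign | voices=[70 82 68]
Op 9: note_on(85): all voices busy, STEAL voice 1 (pitch 82, oldest) -> assign | voices=[70 85 68]
Op 10: note_off(70): free voice 0 | voices=[- 85 68]

Answer: 81 63 84 82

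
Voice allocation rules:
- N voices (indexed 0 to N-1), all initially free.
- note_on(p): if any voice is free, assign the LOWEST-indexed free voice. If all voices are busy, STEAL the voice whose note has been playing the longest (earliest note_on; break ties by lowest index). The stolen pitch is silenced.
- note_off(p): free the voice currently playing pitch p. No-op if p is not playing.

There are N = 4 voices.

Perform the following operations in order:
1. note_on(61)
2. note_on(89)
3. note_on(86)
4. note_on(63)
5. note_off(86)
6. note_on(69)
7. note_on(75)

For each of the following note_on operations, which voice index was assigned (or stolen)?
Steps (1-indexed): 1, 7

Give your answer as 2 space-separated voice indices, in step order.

Op 1: note_on(61): voice 0 is free -> assigned | voices=[61 - - -]
Op 2: note_on(89): voice 1 is free -> assigned | voices=[61 89 - -]
Op 3: note_on(86): voice 2 is free -> assigned | voices=[61 89 86 -]
Op 4: note_on(63): voice 3 is free -> assigned | voices=[61 89 86 63]
Op 5: note_off(86): free voice 2 | voices=[61 89 - 63]
Op 6: note_on(69): voice 2 is free -> assigned | voices=[61 89 69 63]
Op 7: note_on(75): all voices busy, STEAL voice 0 (pitch 61, oldest) -> assign | voices=[75 89 69 63]

Answer: 0 0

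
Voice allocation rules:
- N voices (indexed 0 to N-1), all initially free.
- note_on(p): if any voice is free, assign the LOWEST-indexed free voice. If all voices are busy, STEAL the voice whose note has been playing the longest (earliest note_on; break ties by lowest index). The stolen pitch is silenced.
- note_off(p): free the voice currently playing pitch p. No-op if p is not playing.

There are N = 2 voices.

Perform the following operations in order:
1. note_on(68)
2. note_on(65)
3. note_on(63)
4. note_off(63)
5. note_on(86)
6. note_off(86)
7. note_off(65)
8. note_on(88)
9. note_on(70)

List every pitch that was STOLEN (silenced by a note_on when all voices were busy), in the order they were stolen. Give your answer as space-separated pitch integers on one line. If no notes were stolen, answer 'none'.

Answer: 68

Derivation:
Op 1: note_on(68): voice 0 is free -> assigned | voices=[68 -]
Op 2: note_on(65): voice 1 is free -> assigned | voices=[68 65]
Op 3: note_on(63): all voices busy, STEAL voice 0 (pitch 68, oldest) -> assign | voices=[63 65]
Op 4: note_off(63): free voice 0 | voices=[- 65]
Op 5: note_on(86): voice 0 is free -> assigned | voices=[86 65]
Op 6: note_off(86): free voice 0 | voices=[- 65]
Op 7: note_off(65): free voice 1 | voices=[- -]
Op 8: note_on(88): voice 0 is free -> assigned | voices=[88 -]
Op 9: note_on(70): voice 1 is free -> assigned | voices=[88 70]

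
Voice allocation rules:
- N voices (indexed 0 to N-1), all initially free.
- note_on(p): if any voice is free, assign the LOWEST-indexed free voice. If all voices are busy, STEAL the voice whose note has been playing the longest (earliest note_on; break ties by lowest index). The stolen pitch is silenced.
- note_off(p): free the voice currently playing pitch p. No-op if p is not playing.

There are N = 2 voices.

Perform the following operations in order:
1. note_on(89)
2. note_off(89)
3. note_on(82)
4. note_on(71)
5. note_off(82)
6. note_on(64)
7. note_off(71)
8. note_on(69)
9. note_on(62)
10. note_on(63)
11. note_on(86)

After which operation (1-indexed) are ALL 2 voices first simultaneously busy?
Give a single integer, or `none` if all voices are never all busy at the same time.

Op 1: note_on(89): voice 0 is free -> assigned | voices=[89 -]
Op 2: note_off(89): free voice 0 | voices=[- -]
Op 3: note_on(82): voice 0 is free -> assigned | voices=[82 -]
Op 4: note_on(71): voice 1 is free -> assigned | voices=[82 71]
Op 5: note_off(82): free voice 0 | voices=[- 71]
Op 6: note_on(64): voice 0 is free -> assigned | voices=[64 71]
Op 7: note_off(71): free voice 1 | voices=[64 -]
Op 8: note_on(69): voice 1 is free -> assigned | voices=[64 69]
Op 9: note_on(62): all voices busy, STEAL voice 0 (pitch 64, oldest) -> assign | voices=[62 69]
Op 10: note_on(63): all voices busy, STEAL voice 1 (pitch 69, oldest) -> assign | voices=[62 63]
Op 11: note_on(86): all voices busy, STEAL voice 0 (pitch 62, oldest) -> assign | voices=[86 63]

Answer: 4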